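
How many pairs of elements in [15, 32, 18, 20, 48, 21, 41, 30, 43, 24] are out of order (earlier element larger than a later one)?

Out-of-order pairs: 14

Element-by-element contributions:
15: 0
32: 5
18: 0
20: 0
48: 5
21: 0
41: 2
30: 1
43: 1
24: 0
Sum: 0 + 5 + 0 + 0 + 5 + 0 + 2 + 1 + 1 + 0 = 14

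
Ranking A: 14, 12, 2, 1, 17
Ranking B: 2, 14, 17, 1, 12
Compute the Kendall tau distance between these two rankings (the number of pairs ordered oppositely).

5 discordant pairs

Assign each item its position (1..5) in the first ordering, then rewrite the second ordering as that position sequence:
positions: 14→1, 12→2, 2→3, 1→4, 17→5
second ordering as positions: [3, 1, 5, 4, 2]
Discordant pairs = inversions in this position sequence.
3: 1, 2 → 2
1: 0
5: 4, 2 → 2
4: 2 → 1
2: 0
Total: 2 + 0 + 2 + 1 + 0 = 5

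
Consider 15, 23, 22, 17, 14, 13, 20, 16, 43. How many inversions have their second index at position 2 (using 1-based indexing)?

The element at index 2 is 23.
Elements before it: 15
None of them are larger than 23.

0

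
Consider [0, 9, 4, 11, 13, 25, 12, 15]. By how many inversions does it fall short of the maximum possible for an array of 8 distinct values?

Maximum inversions for 8 distinct elements is C(8, 2) = 8·7/2 = 28.
Current inversions — for each element, count later smaller elements:
0: 0
9: 1
4: 0
11: 0
13: 1
25: 2
12: 0
15: 0
Current total: 0 + 1 + 0 + 0 + 1 + 2 + 0 + 0 = 4
Shortfall: 28 − 4 = 24

24 inversions short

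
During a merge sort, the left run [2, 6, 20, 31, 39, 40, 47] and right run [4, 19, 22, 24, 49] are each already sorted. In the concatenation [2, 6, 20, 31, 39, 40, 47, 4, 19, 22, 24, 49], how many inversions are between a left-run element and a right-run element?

Count, for every r in R, how many entries of L exceed r:
r = 4: 6, 20, 31, 39, 40, 47 → 6
r = 19: 20, 31, 39, 40, 47 → 5
r = 22: 31, 39, 40, 47 → 4
r = 24: 31, 39, 40, 47 → 4
r = 49: none → 0
Cross-inversions: 6 + 5 + 4 + 4 + 0 = 19

19 cross-inversions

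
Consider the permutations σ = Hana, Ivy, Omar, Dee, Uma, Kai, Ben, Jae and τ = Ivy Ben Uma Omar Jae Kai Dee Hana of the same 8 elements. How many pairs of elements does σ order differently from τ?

16 discordant pairs

Assign each item its position (1..8) in the first ordering, then rewrite the second ordering as that position sequence:
positions: Hana→1, Ivy→2, Omar→3, Dee→4, Uma→5, Kai→6, Ben→7, Jae→8
second ordering as positions: [2, 7, 5, 3, 8, 6, 4, 1]
Discordant pairs = inversions in this position sequence.
2: 1 → 1
7: 5, 3, 6, 4, 1 → 5
5: 3, 4, 1 → 3
3: 1 → 1
8: 6, 4, 1 → 3
6: 4, 1 → 2
4: 1 → 1
1: 0
Total: 1 + 5 + 3 + 1 + 3 + 2 + 1 + 0 = 16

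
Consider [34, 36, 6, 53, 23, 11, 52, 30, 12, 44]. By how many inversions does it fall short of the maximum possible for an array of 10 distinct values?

23

Maximum inversions for 10 distinct elements is C(10, 2) = 10·9/2 = 45.
Current inversions — for each element, count later smaller elements:
34: 5
36: 5
6: 0
53: 6
23: 2
11: 0
52: 3
30: 1
12: 0
44: 0
Current total: 5 + 5 + 0 + 6 + 2 + 0 + 3 + 1 + 0 + 0 = 22
Shortfall: 45 − 22 = 23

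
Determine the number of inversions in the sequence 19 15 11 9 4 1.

15

For each element, count later entries that are smaller:
19: 5
15: 4
11: 3
9: 2
4: 1
1: 0
Sum: 5 + 4 + 3 + 2 + 1 + 0 = 15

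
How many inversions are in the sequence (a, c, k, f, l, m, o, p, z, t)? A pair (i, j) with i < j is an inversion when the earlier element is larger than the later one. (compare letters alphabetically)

2

Count, for each position, how many later elements it exceeds:
a → none → 0
c → none → 0
k → f → 1
f → none → 0
l → none → 0
m → none → 0
o → none → 0
p → none → 0
z → t → 1
t → none → 0
Sum: 0 + 0 + 1 + 0 + 0 + 0 + 0 + 0 + 1 + 0 = 2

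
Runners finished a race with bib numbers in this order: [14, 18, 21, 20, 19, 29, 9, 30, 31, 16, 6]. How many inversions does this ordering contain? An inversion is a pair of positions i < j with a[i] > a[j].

26

Count, for each position, how many later elements it exceeds:
14: 2
18: 3
21: 5
20: 4
19: 3
29: 3
9: 1
30: 2
31: 2
16: 1
6: 0
Sum: 2 + 3 + 5 + 4 + 3 + 3 + 1 + 2 + 2 + 1 + 0 = 26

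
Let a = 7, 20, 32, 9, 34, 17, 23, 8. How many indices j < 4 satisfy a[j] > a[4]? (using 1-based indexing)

2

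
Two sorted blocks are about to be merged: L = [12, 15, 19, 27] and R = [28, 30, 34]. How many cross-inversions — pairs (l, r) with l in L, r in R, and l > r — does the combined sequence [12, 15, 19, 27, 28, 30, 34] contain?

For each element r of the right run, count left-run elements greater than r:
r = 28: none → 0
r = 30: none → 0
r = 34: none → 0
Cross-inversions: 0 + 0 + 0 = 0

0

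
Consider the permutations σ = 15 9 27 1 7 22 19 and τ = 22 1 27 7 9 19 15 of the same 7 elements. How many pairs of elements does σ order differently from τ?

14 discordant pairs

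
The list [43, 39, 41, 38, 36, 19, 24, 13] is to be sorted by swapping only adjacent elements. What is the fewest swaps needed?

26 swaps

Each adjacent swap fixes exactly one inversion, so the minimum swap count equals the number of inversions.
Count inversions — for each element, later elements that are smaller:
43: 39, 41, 38, 36, 19, 24, 13 → 7
39: 38, 36, 19, 24, 13 → 5
41: 38, 36, 19, 24, 13 → 5
38: 36, 19, 24, 13 → 4
36: 19, 24, 13 → 3
19: 13 → 1
24: 13 → 1
13: none → 0
Total inversions: 7 + 5 + 5 + 4 + 3 + 1 + 1 + 0 = 26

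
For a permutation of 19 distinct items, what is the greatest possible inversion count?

A reversed (strictly descending) arrangement makes every pair an inversion, giving C(19, 2) inversions.
C(19, 2) = 19·18/2 = 171

Inversions: 171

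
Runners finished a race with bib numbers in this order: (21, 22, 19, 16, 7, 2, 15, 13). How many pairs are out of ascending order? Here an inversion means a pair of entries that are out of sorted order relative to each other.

23

Sweep left to right; for each value list the smaller values that follow it:
21: 6
22: 6
19: 5
16: 4
7: 1
2: 0
15: 1
13: 0
Sum: 6 + 6 + 5 + 4 + 1 + 0 + 1 + 0 = 23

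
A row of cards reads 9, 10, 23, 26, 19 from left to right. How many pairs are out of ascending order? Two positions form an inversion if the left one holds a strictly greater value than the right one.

Inversion pairs (indices are 1-based):
(3,5): 23 > 19
(4,5): 26 > 19
That's 2 pairs.

2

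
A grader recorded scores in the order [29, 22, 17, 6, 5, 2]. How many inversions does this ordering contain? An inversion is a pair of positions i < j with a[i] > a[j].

15 out-of-order pairs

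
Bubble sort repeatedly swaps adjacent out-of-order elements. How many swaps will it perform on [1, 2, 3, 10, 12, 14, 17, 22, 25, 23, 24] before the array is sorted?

The minimum number of adjacent swaps to sort an array equals its inversion count, since every such swap removes exactly one inversion.
Count inversions — for each element, later elements that are smaller:
1: none → 0
2: none → 0
3: none → 0
10: none → 0
12: none → 0
14: none → 0
17: none → 0
22: none → 0
25: 23, 24 → 2
23: none → 0
24: none → 0
Total inversions: 0 + 0 + 0 + 0 + 0 + 0 + 0 + 0 + 2 + 0 + 0 = 2

2 swaps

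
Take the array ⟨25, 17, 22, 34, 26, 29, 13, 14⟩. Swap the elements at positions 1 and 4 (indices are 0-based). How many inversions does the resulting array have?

Positions 1 and 4 hold 17 and 26; after swapping, the array is [25, 26, 22, 34, 17, 29, 13, 14].
Count, for each position, how many later elements it exceeds:
25 → 22, 17, 13, 14 → 4
26 → 22, 17, 13, 14 → 4
22 → 17, 13, 14 → 3
34 → 17, 29, 13, 14 → 4
17 → 13, 14 → 2
29 → 13, 14 → 2
13 → none → 0
14 → none → 0
Sum: 4 + 4 + 3 + 4 + 2 + 2 + 0 + 0 = 19

19 inversions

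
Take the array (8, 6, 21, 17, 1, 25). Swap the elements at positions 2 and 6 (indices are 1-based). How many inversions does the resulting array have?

Positions 2 and 6 hold 6 and 25; after swapping, the array is [8, 25, 21, 17, 1, 6].
Count, for each position, how many later elements it exceeds:
8: 2
25: 4
21: 3
17: 2
1: 0
6: 0
Sum: 2 + 4 + 3 + 2 + 0 + 0 = 11

11 inversions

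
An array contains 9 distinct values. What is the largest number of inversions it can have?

36 inversions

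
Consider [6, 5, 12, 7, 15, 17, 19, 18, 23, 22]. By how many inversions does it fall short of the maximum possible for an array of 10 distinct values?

41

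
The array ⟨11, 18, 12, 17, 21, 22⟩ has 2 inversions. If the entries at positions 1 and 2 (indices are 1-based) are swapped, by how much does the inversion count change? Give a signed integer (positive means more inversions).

Positions 1 and 2 hold 11 and 18; after swapping, the array is [18, 11, 12, 17, 21, 22].
For each element, count later entries that are smaller:
18: 3
11: 0
12: 0
17: 0
21: 0
22: 0
Sum: 3 + 0 + 0 + 0 + 0 + 0 = 3
Change: 3 − 2 = +1

+1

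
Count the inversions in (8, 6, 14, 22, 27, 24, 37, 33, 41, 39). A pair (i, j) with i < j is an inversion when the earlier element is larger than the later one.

Out-of-order pairs: 4

Count, for each position, how many later elements it exceeds:
8: 1
6: 0
14: 0
22: 0
27: 1
24: 0
37: 1
33: 0
41: 1
39: 0
Sum: 1 + 0 + 0 + 0 + 1 + 0 + 1 + 0 + 1 + 0 = 4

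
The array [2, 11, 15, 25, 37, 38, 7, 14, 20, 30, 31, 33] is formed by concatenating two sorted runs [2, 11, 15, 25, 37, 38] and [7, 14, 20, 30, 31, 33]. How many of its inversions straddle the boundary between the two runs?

18 cross-inversions

Take each right-half value and tally the left-half values above it:
r = 7: 11, 15, 25, 37, 38 → 5
r = 14: 15, 25, 37, 38 → 4
r = 20: 25, 37, 38 → 3
r = 30: 37, 38 → 2
r = 31: 37, 38 → 2
r = 33: 37, 38 → 2
Cross-inversions: 5 + 4 + 3 + 2 + 2 + 2 = 18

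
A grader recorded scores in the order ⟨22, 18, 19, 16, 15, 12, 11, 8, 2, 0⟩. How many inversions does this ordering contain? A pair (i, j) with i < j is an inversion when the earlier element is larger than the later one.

Sweep left to right; for each value list the smaller values that follow it:
22: 9
18: 7
19: 7
16: 6
15: 5
12: 4
11: 3
8: 2
2: 1
0: 0
Sum: 9 + 7 + 7 + 6 + 5 + 4 + 3 + 2 + 1 + 0 = 44

Inversions: 44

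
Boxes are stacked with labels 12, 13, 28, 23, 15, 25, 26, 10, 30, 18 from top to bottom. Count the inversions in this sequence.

17 out-of-order pairs

Sweep left to right; for each value list the smaller values that follow it:
12 → 10 → 1
13 → 10 → 1
28 → 23, 15, 25, 26, 10, 18 → 6
23 → 15, 10, 18 → 3
15 → 10 → 1
25 → 10, 18 → 2
26 → 10, 18 → 2
10 → none → 0
30 → 18 → 1
18 → none → 0
Sum: 1 + 1 + 6 + 3 + 1 + 2 + 2 + 0 + 1 + 0 = 17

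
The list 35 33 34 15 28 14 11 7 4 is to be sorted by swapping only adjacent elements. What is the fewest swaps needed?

Each adjacent swap fixes exactly one inversion, so the minimum swap count equals the number of inversions.
Count inversions — for each element, later elements that are smaller:
35: 33, 34, 15, 28, 14, 11, 7, 4 → 8
33: 15, 28, 14, 11, 7, 4 → 6
34: 15, 28, 14, 11, 7, 4 → 6
15: 14, 11, 7, 4 → 4
28: 14, 11, 7, 4 → 4
14: 11, 7, 4 → 3
11: 7, 4 → 2
7: 4 → 1
4: none → 0
Total inversions: 8 + 6 + 6 + 4 + 4 + 3 + 2 + 1 + 0 = 34

34 adjacent swaps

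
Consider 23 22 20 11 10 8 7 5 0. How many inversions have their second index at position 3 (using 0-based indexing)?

3

The element at index 3 is 11.
Elements before it: 23, 22, 20
Those larger than 11: 23, 22, 20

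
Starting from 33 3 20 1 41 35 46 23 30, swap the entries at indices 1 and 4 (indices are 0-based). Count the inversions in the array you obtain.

Inversions: 17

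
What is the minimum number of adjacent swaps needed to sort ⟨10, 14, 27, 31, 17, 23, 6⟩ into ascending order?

10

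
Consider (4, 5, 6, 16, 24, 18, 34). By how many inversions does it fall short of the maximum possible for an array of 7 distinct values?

Maximum inversions for 7 distinct elements is C(7, 2) = 7·6/2 = 21.
Current inversions — for each element, count later smaller elements:
4: 0
5: 0
6: 0
16: 0
24: 1
18: 0
34: 0
Current total: 0 + 0 + 0 + 0 + 1 + 0 + 0 = 1
Shortfall: 21 − 1 = 20

20 inversions short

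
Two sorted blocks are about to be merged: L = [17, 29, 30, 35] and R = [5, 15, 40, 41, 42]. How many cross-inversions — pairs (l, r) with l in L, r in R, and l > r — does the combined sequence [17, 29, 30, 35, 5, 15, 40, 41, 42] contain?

8 cross-inversions

Count, for every r in R, how many entries of L exceed r:
r = 5: 17, 29, 30, 35 → 4
r = 15: 17, 29, 30, 35 → 4
r = 40: none → 0
r = 41: none → 0
r = 42: none → 0
Cross-inversions: 4 + 4 + 0 + 0 + 0 = 8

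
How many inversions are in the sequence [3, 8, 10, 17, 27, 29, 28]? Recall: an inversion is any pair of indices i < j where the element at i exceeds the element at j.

Out-of-order index pairs (1-indexed):
(6,7): 29 > 28
That's 1 pair.

1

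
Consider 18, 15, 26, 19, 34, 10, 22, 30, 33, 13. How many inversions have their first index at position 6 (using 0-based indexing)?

The element at index 6 is 22.
Elements after it: 30, 33, 13
Those smaller than 22: 13

1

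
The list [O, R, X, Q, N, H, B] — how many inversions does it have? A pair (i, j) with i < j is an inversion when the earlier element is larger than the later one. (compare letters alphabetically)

Sweep left to right; for each value list the smaller values that follow it:
O: 3
R: 4
X: 4
Q: 3
N: 2
H: 1
B: 0
Sum: 3 + 4 + 4 + 3 + 2 + 1 + 0 = 17

17 inversions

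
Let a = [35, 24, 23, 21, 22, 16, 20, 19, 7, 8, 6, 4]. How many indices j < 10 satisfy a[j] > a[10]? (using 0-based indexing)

10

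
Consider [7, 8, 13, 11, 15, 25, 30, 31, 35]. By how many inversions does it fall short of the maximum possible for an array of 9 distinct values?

35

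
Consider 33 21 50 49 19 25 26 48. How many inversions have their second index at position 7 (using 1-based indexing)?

The element at index 7 is 26.
Elements before it: 33, 21, 50, 49, 19, 25
Those larger than 26: 33, 50, 49

3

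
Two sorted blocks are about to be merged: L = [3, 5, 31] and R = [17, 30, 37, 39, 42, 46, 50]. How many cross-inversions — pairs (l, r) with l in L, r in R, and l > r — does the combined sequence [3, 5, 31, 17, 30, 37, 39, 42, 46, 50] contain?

Count, for every r in R, how many entries of L exceed r:
r = 17: 31 → 1
r = 30: 31 → 1
r = 37: none → 0
r = 39: none → 0
r = 42: none → 0
r = 46: none → 0
r = 50: none → 0
Cross-inversions: 1 + 1 + 0 + 0 + 0 + 0 + 0 = 2

2 split inversions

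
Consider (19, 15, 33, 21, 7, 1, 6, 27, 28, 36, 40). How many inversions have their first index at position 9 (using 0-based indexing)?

0

The element at index 9 is 36.
Elements after it: 40
None of them are smaller than 36.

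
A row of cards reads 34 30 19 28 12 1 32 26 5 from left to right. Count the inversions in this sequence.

Inversions: 26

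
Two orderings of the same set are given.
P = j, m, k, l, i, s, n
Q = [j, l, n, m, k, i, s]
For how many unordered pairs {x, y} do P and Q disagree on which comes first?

6 disagreeing pairs

Assign each item its position (1..7) in the first ordering, then rewrite the second ordering as that position sequence:
positions: j→1, m→2, k→3, l→4, i→5, s→6, n→7
second ordering as positions: [1, 4, 7, 2, 3, 5, 6]
Discordant pairs = inversions in this position sequence.
1: 0
4: 2, 3 → 2
7: 2, 3, 5, 6 → 4
2: 0
3: 0
5: 0
6: 0
Total: 0 + 2 + 4 + 0 + 0 + 0 + 0 = 6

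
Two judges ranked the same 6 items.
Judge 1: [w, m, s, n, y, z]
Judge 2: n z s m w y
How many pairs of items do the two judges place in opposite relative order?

Assign each item its position (1..6) in the first ordering, then rewrite the second ordering as that position sequence:
positions: w→1, m→2, s→3, n→4, y→5, z→6
second ordering as positions: [4, 6, 3, 2, 1, 5]
Discordant pairs = inversions in this position sequence.
4: 3, 2, 1 → 3
6: 3, 2, 1, 5 → 4
3: 2, 1 → 2
2: 1 → 1
1: 0
5: 0
Total: 3 + 4 + 2 + 1 + 0 + 0 = 10

10 discordant pairs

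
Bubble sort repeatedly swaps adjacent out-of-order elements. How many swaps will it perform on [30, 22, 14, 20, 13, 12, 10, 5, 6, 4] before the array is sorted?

The minimum number of adjacent swaps to sort an array equals its inversion count, since every such swap removes exactly one inversion.
Count inversions — for each element, later elements that are smaller:
30: 22, 14, 20, 13, 12, 10, 5, 6, 4 → 9
22: 14, 20, 13, 12, 10, 5, 6, 4 → 8
14: 13, 12, 10, 5, 6, 4 → 6
20: 13, 12, 10, 5, 6, 4 → 6
13: 12, 10, 5, 6, 4 → 5
12: 10, 5, 6, 4 → 4
10: 5, 6, 4 → 3
5: 4 → 1
6: 4 → 1
4: none → 0
Total inversions: 9 + 8 + 6 + 6 + 5 + 4 + 3 + 1 + 1 + 0 = 43

43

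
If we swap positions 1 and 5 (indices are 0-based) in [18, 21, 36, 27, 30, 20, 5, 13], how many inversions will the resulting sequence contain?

There are 17 inversions.

Positions 1 and 5 hold 21 and 20; after swapping, the array is [18, 20, 36, 27, 30, 21, 5, 13].
For each element, count later entries that are smaller:
18: 2
20: 2
36: 5
27: 3
30: 3
21: 2
5: 0
13: 0
Sum: 2 + 2 + 5 + 3 + 3 + 2 + 0 + 0 = 17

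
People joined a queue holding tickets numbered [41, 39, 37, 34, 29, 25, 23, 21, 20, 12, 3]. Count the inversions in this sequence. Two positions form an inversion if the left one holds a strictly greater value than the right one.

Count, for each position, how many later elements it exceeds:
41 → 39, 37, 34, 29, 25, 23, 21, 20, 12, 3 → 10
39 → 37, 34, 29, 25, 23, 21, 20, 12, 3 → 9
37 → 34, 29, 25, 23, 21, 20, 12, 3 → 8
34 → 29, 25, 23, 21, 20, 12, 3 → 7
29 → 25, 23, 21, 20, 12, 3 → 6
25 → 23, 21, 20, 12, 3 → 5
23 → 21, 20, 12, 3 → 4
21 → 20, 12, 3 → 3
20 → 12, 3 → 2
12 → 3 → 1
3 → none → 0
Sum: 10 + 9 + 8 + 7 + 6 + 5 + 4 + 3 + 2 + 1 + 0 = 55

There are 55 out-of-order pairs.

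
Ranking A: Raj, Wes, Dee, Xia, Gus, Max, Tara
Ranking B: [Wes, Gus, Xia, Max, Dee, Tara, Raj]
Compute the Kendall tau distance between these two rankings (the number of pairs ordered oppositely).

Assign each item its position (1..7) in the first ordering, then rewrite the second ordering as that position sequence:
positions: Raj→1, Wes→2, Dee→3, Xia→4, Gus→5, Max→6, Tara→7
second ordering as positions: [2, 5, 4, 6, 3, 7, 1]
Discordant pairs = inversions in this position sequence.
2: 1 → 1
5: 4, 3, 1 → 3
4: 3, 1 → 2
6: 3, 1 → 2
3: 1 → 1
7: 1 → 1
1: 0
Total: 1 + 3 + 2 + 2 + 1 + 1 + 0 = 10

Discordant pairs: 10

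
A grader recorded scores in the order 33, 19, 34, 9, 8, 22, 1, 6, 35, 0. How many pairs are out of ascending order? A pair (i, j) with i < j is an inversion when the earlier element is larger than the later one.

Sweep left to right; for each value list the smaller values that follow it:
33: 7
19: 5
34: 6
9: 4
8: 3
22: 3
1: 1
6: 1
35: 1
0: 0
Sum: 7 + 5 + 6 + 4 + 3 + 3 + 1 + 1 + 1 + 0 = 31

31 inversions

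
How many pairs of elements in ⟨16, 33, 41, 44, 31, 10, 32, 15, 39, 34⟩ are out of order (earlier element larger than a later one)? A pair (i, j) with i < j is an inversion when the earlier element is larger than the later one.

For each element, count later entries that are smaller:
16 → 10, 15 → 2
33 → 31, 10, 32, 15 → 4
41 → 31, 10, 32, 15, 39, 34 → 6
44 → 31, 10, 32, 15, 39, 34 → 6
31 → 10, 15 → 2
10 → none → 0
32 → 15 → 1
15 → none → 0
39 → 34 → 1
34 → none → 0
Sum: 2 + 4 + 6 + 6 + 2 + 0 + 1 + 0 + 1 + 0 = 22

22 inversions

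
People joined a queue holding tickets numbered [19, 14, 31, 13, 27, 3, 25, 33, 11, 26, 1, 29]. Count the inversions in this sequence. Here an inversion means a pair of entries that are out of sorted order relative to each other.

34 inversions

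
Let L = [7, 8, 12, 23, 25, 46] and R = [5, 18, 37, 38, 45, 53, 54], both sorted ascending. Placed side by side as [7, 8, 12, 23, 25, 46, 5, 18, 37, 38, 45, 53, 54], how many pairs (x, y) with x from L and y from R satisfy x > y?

12

Count, for every r in R, how many entries of L exceed r:
r = 5: 7, 8, 12, 23, 25, 46 → 6
r = 18: 23, 25, 46 → 3
r = 37: 46 → 1
r = 38: 46 → 1
r = 45: 46 → 1
r = 53: none → 0
r = 54: none → 0
Cross-inversions: 6 + 3 + 1 + 1 + 1 + 0 + 0 = 12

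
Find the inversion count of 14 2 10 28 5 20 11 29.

For each element, count later entries that are smaller:
14 → 2, 10, 5, 11 → 4
2 → none → 0
10 → 5 → 1
28 → 5, 20, 11 → 3
5 → none → 0
20 → 11 → 1
11 → none → 0
29 → none → 0
Sum: 4 + 0 + 1 + 3 + 0 + 1 + 0 + 0 = 9

9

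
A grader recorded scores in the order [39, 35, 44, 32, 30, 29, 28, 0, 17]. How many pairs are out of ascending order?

33

Sweep left to right; for each value list the smaller values that follow it:
39 → 35, 32, 30, 29, 28, 0, 17 → 7
35 → 32, 30, 29, 28, 0, 17 → 6
44 → 32, 30, 29, 28, 0, 17 → 6
32 → 30, 29, 28, 0, 17 → 5
30 → 29, 28, 0, 17 → 4
29 → 28, 0, 17 → 3
28 → 0, 17 → 2
0 → none → 0
17 → none → 0
Sum: 7 + 6 + 6 + 5 + 4 + 3 + 2 + 0 + 0 = 33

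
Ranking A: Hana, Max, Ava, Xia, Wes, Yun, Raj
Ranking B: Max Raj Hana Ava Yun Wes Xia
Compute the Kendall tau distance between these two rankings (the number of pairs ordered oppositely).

9

Assign each item its position (1..7) in the first ordering, then rewrite the second ordering as that position sequence:
positions: Hana→1, Max→2, Ava→3, Xia→4, Wes→5, Yun→6, Raj→7
second ordering as positions: [2, 7, 1, 3, 6, 5, 4]
Discordant pairs = inversions in this position sequence.
2: 1 → 1
7: 1, 3, 6, 5, 4 → 5
1: 0
3: 0
6: 5, 4 → 2
5: 4 → 1
4: 0
Total: 1 + 5 + 0 + 0 + 2 + 1 + 0 = 9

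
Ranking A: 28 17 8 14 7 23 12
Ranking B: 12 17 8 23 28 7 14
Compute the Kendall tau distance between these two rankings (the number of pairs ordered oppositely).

Assign each item its position (1..7) in the first ordering, then rewrite the second ordering as that position sequence:
positions: 28→1, 17→2, 8→3, 14→4, 7→5, 23→6, 12→7
second ordering as positions: [7, 2, 3, 6, 1, 5, 4]
Discordant pairs = inversions in this position sequence.
7: 2, 3, 6, 1, 5, 4 → 6
2: 1 → 1
3: 1 → 1
6: 1, 5, 4 → 3
1: 0
5: 4 → 1
4: 0
Total: 6 + 1 + 1 + 3 + 0 + 1 + 0 = 12

12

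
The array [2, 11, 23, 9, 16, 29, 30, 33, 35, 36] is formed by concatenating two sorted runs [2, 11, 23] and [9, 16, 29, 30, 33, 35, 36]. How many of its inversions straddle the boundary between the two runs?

Take each right-half value and tally the left-half values above it:
r = 9: 11, 23 → 2
r = 16: 23 → 1
r = 29: none → 0
r = 30: none → 0
r = 33: none → 0
r = 35: none → 0
r = 36: none → 0
Cross-inversions: 2 + 1 + 0 + 0 + 0 + 0 + 0 = 3

3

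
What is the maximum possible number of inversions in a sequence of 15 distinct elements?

The maximum occurs when the array is in strictly decreasing order: every one of the C(15, 2) pairs is inverted.
C(15, 2) = 15·14/2 = 105

105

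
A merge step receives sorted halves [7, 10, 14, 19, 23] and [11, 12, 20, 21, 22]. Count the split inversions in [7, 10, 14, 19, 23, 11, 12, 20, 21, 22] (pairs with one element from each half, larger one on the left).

Cross-inversions: 9

For each element r of the right run, count left-run elements greater than r:
r = 11: 14, 19, 23 → 3
r = 12: 14, 19, 23 → 3
r = 20: 23 → 1
r = 21: 23 → 1
r = 22: 23 → 1
Cross-inversions: 3 + 3 + 1 + 1 + 1 = 9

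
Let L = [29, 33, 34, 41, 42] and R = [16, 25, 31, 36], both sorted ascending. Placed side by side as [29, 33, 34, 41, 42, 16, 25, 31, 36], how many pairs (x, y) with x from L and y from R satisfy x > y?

For each element r of the right run, count left-run elements greater than r:
r = 16: 29, 33, 34, 41, 42 → 5
r = 25: 29, 33, 34, 41, 42 → 5
r = 31: 33, 34, 41, 42 → 4
r = 36: 41, 42 → 2
Cross-inversions: 5 + 5 + 4 + 2 = 16

16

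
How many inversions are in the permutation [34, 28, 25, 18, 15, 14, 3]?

21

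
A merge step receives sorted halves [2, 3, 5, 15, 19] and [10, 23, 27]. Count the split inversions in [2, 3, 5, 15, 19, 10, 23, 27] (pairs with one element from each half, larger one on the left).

2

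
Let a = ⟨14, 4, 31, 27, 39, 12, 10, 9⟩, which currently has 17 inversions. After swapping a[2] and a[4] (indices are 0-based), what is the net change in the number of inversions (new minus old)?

Positions 2 and 4 hold 31 and 39; after swapping, the array is [14, 4, 39, 27, 31, 12, 10, 9].
Sweep left to right; for each value list the smaller values that follow it:
14 → 4, 12, 10, 9 → 4
4 → none → 0
39 → 27, 31, 12, 10, 9 → 5
27 → 12, 10, 9 → 3
31 → 12, 10, 9 → 3
12 → 10, 9 → 2
10 → 9 → 1
9 → none → 0
Sum: 4 + 0 + 5 + 3 + 3 + 2 + 1 + 0 = 18
Change: 18 − 17 = +1

+1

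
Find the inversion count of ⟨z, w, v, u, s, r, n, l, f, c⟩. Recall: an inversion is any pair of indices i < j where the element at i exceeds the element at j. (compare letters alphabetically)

45

Sweep left to right; for each value list the smaller values that follow it:
z → w, v, u, s, r, n, l, f, c → 9
w → v, u, s, r, n, l, f, c → 8
v → u, s, r, n, l, f, c → 7
u → s, r, n, l, f, c → 6
s → r, n, l, f, c → 5
r → n, l, f, c → 4
n → l, f, c → 3
l → f, c → 2
f → c → 1
c → none → 0
Sum: 9 + 8 + 7 + 6 + 5 + 4 + 3 + 2 + 1 + 0 = 45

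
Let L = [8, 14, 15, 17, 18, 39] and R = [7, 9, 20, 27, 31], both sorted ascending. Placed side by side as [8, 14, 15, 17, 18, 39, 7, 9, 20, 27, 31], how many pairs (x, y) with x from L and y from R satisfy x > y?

Cross-inversions: 14

Count, for every r in R, how many entries of L exceed r:
r = 7: 8, 14, 15, 17, 18, 39 → 6
r = 9: 14, 15, 17, 18, 39 → 5
r = 20: 39 → 1
r = 27: 39 → 1
r = 31: 39 → 1
Cross-inversions: 6 + 5 + 1 + 1 + 1 = 14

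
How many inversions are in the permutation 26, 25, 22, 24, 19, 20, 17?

19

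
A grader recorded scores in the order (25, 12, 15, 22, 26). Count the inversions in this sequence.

Inversion pairs (indices are 0-based):
(0,1): 25 > 12
(0,2): 25 > 15
(0,3): 25 > 22
That's 3 pairs.

3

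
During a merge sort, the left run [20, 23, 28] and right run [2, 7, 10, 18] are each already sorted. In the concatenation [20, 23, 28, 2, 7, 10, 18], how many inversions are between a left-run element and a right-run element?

12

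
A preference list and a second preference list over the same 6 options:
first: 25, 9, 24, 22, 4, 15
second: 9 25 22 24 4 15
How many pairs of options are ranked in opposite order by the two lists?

Assign each item its position (1..6) in the first ordering, then rewrite the second ordering as that position sequence:
positions: 25→1, 9→2, 24→3, 22→4, 4→5, 15→6
second ordering as positions: [2, 1, 4, 3, 5, 6]
Discordant pairs = inversions in this position sequence.
2: 1 → 1
1: 0
4: 3 → 1
3: 0
5: 0
6: 0
Total: 1 + 0 + 1 + 0 + 0 + 0 = 2

2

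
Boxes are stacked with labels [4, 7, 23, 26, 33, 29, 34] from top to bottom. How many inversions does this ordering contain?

Out-of-order index pairs (1-indexed):
(5,6): 33 > 29
That's 1 pair.

There is 1 inversion.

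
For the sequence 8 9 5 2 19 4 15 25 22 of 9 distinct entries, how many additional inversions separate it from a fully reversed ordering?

25

Maximum inversions for 9 distinct elements is C(9, 2) = 9·8/2 = 36.
Current inversions — for each element, count later smaller elements:
8: 3
9: 3
5: 2
2: 0
19: 2
4: 0
15: 0
25: 1
22: 0
Current total: 3 + 3 + 2 + 0 + 2 + 0 + 0 + 1 + 0 = 11
Shortfall: 36 − 11 = 25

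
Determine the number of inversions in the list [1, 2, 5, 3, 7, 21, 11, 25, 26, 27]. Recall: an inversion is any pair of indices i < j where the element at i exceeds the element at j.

Count, for each position, how many later elements it exceeds:
1 → none → 0
2 → none → 0
5 → 3 → 1
3 → none → 0
7 → none → 0
21 → 11 → 1
11 → none → 0
25 → none → 0
26 → none → 0
27 → none → 0
Sum: 0 + 0 + 1 + 0 + 0 + 1 + 0 + 0 + 0 + 0 = 2

Inversions: 2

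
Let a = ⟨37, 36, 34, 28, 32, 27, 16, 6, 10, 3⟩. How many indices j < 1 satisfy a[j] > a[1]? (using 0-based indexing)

1 such element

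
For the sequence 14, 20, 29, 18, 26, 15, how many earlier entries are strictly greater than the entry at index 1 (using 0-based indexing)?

The element at index 1 is 20.
Elements before it: 14
None of them are larger than 20.

0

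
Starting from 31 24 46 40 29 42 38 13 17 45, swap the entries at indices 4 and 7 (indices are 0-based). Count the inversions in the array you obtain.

Inversions: 23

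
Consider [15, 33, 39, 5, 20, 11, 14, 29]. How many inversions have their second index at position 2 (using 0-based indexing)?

The element at index 2 is 39.
Elements before it: 15, 33
None of them are larger than 39.

0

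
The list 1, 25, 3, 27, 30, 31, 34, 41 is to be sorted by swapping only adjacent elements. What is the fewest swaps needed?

1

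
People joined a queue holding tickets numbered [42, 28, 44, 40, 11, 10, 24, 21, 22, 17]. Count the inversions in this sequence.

For each element, count later entries that are smaller:
42 → 28, 40, 11, 10, 24, 21, 22, 17 → 8
28 → 11, 10, 24, 21, 22, 17 → 6
44 → 40, 11, 10, 24, 21, 22, 17 → 7
40 → 11, 10, 24, 21, 22, 17 → 6
11 → 10 → 1
10 → none → 0
24 → 21, 22, 17 → 3
21 → 17 → 1
22 → 17 → 1
17 → none → 0
Sum: 8 + 6 + 7 + 6 + 1 + 0 + 3 + 1 + 1 + 0 = 33

Out-of-order pairs: 33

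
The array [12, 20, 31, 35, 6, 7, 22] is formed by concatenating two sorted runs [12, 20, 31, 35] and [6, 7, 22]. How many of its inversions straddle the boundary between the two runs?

10 split inversions

Count, for every r in R, how many entries of L exceed r:
r = 6: 12, 20, 31, 35 → 4
r = 7: 12, 20, 31, 35 → 4
r = 22: 31, 35 → 2
Cross-inversions: 4 + 4 + 2 = 10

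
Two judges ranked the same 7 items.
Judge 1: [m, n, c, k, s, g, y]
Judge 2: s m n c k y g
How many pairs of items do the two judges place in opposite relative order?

5 discordant pairs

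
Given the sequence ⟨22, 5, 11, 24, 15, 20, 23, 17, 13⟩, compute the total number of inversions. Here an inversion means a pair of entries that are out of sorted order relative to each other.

17 inversions

Element-by-element contributions:
22 → 5, 11, 15, 20, 17, 13 → 6
5 → none → 0
11 → none → 0
24 → 15, 20, 23, 17, 13 → 5
15 → 13 → 1
20 → 17, 13 → 2
23 → 17, 13 → 2
17 → 13 → 1
13 → none → 0
Sum: 6 + 0 + 0 + 5 + 1 + 2 + 2 + 1 + 0 = 17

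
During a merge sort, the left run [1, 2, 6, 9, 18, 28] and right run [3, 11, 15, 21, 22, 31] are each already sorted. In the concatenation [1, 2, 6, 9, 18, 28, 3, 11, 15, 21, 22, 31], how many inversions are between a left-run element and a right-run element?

There are 10 cross-inversions.

For each element r of the right run, count left-run elements greater than r:
r = 3: 6, 9, 18, 28 → 4
r = 11: 18, 28 → 2
r = 15: 18, 28 → 2
r = 21: 28 → 1
r = 22: 28 → 1
r = 31: none → 0
Cross-inversions: 4 + 2 + 2 + 1 + 1 + 0 = 10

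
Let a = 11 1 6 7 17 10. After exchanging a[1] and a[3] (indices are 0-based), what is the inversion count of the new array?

8

Positions 1 and 3 hold 1 and 7; after swapping, the array is [11, 7, 6, 1, 17, 10].
For each element, count later entries that are smaller:
11 → 7, 6, 1, 10 → 4
7 → 6, 1 → 2
6 → 1 → 1
1 → none → 0
17 → 10 → 1
10 → none → 0
Sum: 4 + 2 + 1 + 0 + 1 + 0 = 8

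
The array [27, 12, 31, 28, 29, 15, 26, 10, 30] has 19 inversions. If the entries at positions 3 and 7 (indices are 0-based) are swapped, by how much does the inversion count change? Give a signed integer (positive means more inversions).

-5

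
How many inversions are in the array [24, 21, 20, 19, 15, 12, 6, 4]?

Element-by-element contributions:
24 → 21, 20, 19, 15, 12, 6, 4 → 7
21 → 20, 19, 15, 12, 6, 4 → 6
20 → 19, 15, 12, 6, 4 → 5
19 → 15, 12, 6, 4 → 4
15 → 12, 6, 4 → 3
12 → 6, 4 → 2
6 → 4 → 1
4 → none → 0
Sum: 7 + 6 + 5 + 4 + 3 + 2 + 1 + 0 = 28

28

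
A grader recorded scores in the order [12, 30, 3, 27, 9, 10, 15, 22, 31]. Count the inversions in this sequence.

Sweep left to right; for each value list the smaller values that follow it:
12: 3
30: 6
3: 0
27: 4
9: 0
10: 0
15: 0
22: 0
31: 0
Sum: 3 + 6 + 0 + 4 + 0 + 0 + 0 + 0 + 0 = 13

13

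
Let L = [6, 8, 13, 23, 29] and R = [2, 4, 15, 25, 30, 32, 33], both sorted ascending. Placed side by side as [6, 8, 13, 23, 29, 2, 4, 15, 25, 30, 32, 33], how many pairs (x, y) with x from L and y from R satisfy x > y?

13 cross-inversions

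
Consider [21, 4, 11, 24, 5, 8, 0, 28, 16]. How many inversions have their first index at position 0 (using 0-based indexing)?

The element at index 0 is 21.
Elements after it: 4, 11, 24, 5, 8, 0, 28, 16
Those smaller than 21: 4, 11, 5, 8, 0, 16

6 such elements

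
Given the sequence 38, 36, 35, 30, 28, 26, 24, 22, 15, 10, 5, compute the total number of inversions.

55

Element-by-element contributions:
38: 10
36: 9
35: 8
30: 7
28: 6
26: 5
24: 4
22: 3
15: 2
10: 1
5: 0
Sum: 10 + 9 + 8 + 7 + 6 + 5 + 4 + 3 + 2 + 1 + 0 = 55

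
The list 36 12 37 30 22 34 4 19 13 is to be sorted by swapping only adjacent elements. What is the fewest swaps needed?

25 adjacent swaps

Minimum adjacent swaps = number of inversions (each swap of adjacent out-of-order elements removes one inversion and no swap can remove more).
Count inversions — for each element, later elements that are smaller:
36: 12, 30, 22, 34, 4, 19, 13 → 7
12: 4 → 1
37: 30, 22, 34, 4, 19, 13 → 6
30: 22, 4, 19, 13 → 4
22: 4, 19, 13 → 3
34: 4, 19, 13 → 3
4: none → 0
19: 13 → 1
13: none → 0
Total inversions: 7 + 1 + 6 + 4 + 3 + 3 + 0 + 1 + 0 = 25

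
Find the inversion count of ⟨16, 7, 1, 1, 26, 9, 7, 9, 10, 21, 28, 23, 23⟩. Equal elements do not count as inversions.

For each element, count later entries that are smaller:
16 → 7, 1, 1, 9, 7, 9, 10 → 7
7 → 1, 1 → 2
1 → none → 0
1 → none → 0
26 → 9, 7, 9, 10, 21, 23, 23 → 7
9 → 7 → 1
7 → none → 0
9 → none → 0
10 → none → 0
21 → none → 0
28 → 23, 23 → 2
23 → none → 0
23 → none → 0
Sum: 7 + 2 + 0 + 0 + 7 + 1 + 0 + 0 + 0 + 0 + 2 + 0 + 0 = 19

There are 19 inversions.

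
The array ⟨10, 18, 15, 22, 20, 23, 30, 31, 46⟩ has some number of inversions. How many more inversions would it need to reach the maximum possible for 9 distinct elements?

Maximum inversions for 9 distinct elements is C(9, 2) = 9·8/2 = 36.
Current inversions — for each element, count later smaller elements:
10: 0
18: 1
15: 0
22: 1
20: 0
23: 0
30: 0
31: 0
46: 0
Current total: 0 + 1 + 0 + 1 + 0 + 0 + 0 + 0 + 0 = 2
Shortfall: 36 − 2 = 34

34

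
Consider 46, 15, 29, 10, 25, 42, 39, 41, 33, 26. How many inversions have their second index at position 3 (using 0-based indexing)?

3 such elements

The element at index 3 is 10.
Elements before it: 46, 15, 29
Those larger than 10: 46, 15, 29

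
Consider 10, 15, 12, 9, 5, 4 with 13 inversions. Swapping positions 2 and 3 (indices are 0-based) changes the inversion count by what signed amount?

Positions 2 and 3 hold 12 and 9; after swapping, the array is [10, 15, 9, 12, 5, 4].
For each element, count later entries that are smaller:
10: 3
15: 4
9: 2
12: 2
5: 1
4: 0
Sum: 3 + 4 + 2 + 2 + 1 + 0 = 12
Change: 12 − 13 = -1

-1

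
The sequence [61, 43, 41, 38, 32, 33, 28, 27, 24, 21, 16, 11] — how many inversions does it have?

65

Sweep left to right; for each value list the smaller values that follow it:
61: 11
43: 10
41: 9
38: 8
32: 6
33: 6
28: 5
27: 4
24: 3
21: 2
16: 1
11: 0
Sum: 11 + 10 + 9 + 8 + 6 + 6 + 5 + 4 + 3 + 2 + 1 + 0 = 65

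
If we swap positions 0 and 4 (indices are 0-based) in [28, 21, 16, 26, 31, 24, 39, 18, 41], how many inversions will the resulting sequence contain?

14

Positions 0 and 4 hold 28 and 31; after swapping, the array is [31, 21, 16, 26, 28, 24, 39, 18, 41].
For each element, count later entries that are smaller:
31: 6
21: 2
16: 0
26: 2
28: 2
24: 1
39: 1
18: 0
41: 0
Sum: 6 + 2 + 0 + 2 + 2 + 1 + 1 + 0 + 0 = 14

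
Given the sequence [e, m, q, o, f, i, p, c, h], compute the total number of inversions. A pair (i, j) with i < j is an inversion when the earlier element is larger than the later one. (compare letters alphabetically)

Sweep left to right; for each value list the smaller values that follow it:
e: 1
m: 4
q: 6
o: 4
f: 1
i: 2
p: 2
c: 0
h: 0
Sum: 1 + 4 + 6 + 4 + 1 + 2 + 2 + 0 + 0 = 20

Inversions: 20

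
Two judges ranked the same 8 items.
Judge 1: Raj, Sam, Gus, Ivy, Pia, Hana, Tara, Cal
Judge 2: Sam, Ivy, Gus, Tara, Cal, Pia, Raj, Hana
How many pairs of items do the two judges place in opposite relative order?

Assign each item its position (1..8) in the first ordering, then rewrite the second ordering as that position sequence:
positions: Raj→1, Sam→2, Gus→3, Ivy→4, Pia→5, Hana→6, Tara→7, Cal→8
second ordering as positions: [2, 4, 3, 7, 8, 5, 1, 6]
Discordant pairs = inversions in this position sequence.
2: 1 → 1
4: 3, 1 → 2
3: 1 → 1
7: 5, 1, 6 → 3
8: 5, 1, 6 → 3
5: 1 → 1
1: 0
6: 0
Total: 1 + 2 + 1 + 3 + 3 + 1 + 0 + 0 = 11

11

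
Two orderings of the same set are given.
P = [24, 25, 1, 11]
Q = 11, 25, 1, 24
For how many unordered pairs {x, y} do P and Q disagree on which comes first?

Assign each item its position (1..4) in the first ordering, then rewrite the second ordering as that position sequence:
positions: 24→1, 25→2, 1→3, 11→4
second ordering as positions: [4, 2, 3, 1]
Discordant pairs = inversions in this position sequence.
4: 2, 3, 1 → 3
2: 1 → 1
3: 1 → 1
1: 0
Total: 3 + 1 + 1 + 0 = 5

5 disagreeing pairs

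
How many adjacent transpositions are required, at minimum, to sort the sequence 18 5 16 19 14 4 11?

The minimum number of adjacent swaps to sort an array equals its inversion count, since every such swap removes exactly one inversion.
Count inversions — for each element, later elements that are smaller:
18: 5, 16, 14, 4, 11 → 5
5: 4 → 1
16: 14, 4, 11 → 3
19: 14, 4, 11 → 3
14: 4, 11 → 2
4: none → 0
11: none → 0
Total inversions: 5 + 1 + 3 + 3 + 2 + 0 + 0 = 14

There are 14 swaps.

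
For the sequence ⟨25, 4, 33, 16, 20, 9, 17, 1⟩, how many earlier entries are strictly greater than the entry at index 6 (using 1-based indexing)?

The element at index 6 is 9.
Elements before it: 25, 4, 33, 16, 20
Those larger than 9: 25, 33, 16, 20

4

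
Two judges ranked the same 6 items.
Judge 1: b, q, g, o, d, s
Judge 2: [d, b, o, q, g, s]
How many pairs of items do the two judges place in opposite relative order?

6 discordant pairs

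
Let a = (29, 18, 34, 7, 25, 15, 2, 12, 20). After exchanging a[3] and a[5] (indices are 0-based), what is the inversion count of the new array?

Positions 3 and 5 hold 7 and 15; after swapping, the array is [29, 18, 34, 15, 25, 7, 2, 12, 20].
Sweep left to right; for each value list the smaller values that follow it:
29: 7
18: 4
34: 6
15: 3
25: 4
7: 1
2: 0
12: 0
20: 0
Sum: 7 + 4 + 6 + 3 + 4 + 1 + 0 + 0 + 0 = 25

Inversions: 25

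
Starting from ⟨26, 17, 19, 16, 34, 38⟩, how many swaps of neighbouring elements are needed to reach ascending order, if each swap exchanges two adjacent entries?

There are 5 swaps.

Minimum adjacent swaps = number of inversions (each swap of adjacent out-of-order elements removes one inversion and no swap can remove more).
Count inversions — for each element, later elements that are smaller:
26: 17, 19, 16 → 3
17: 16 → 1
19: 16 → 1
16: none → 0
34: none → 0
38: none → 0
Total inversions: 3 + 1 + 1 + 0 + 0 + 0 = 5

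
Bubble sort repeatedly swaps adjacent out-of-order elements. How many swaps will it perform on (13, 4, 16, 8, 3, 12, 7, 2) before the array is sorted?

There are 20 adjacent swaps.

The minimum number of adjacent swaps to sort an array equals its inversion count, since every such swap removes exactly one inversion.
Count inversions — for each element, later elements that are smaller:
13: 4, 8, 3, 12, 7, 2 → 6
4: 3, 2 → 2
16: 8, 3, 12, 7, 2 → 5
8: 3, 7, 2 → 3
3: 2 → 1
12: 7, 2 → 2
7: 2 → 1
2: none → 0
Total inversions: 6 + 2 + 5 + 3 + 1 + 2 + 1 + 0 = 20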